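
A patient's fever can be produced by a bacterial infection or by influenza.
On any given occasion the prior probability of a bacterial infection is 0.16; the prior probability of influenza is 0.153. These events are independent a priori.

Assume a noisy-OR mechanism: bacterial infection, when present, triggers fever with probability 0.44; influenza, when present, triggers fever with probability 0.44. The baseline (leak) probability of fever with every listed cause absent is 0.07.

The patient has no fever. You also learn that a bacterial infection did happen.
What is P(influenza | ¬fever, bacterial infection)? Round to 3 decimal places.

Under noisy-OR, P(fever | causes) = 1 − (1−0.07)·∏(1−qᵢ) over the active causes.
By total probability over both values of influenza:
  P(¬fever | bacterial infection) = 0.5208·0.847 + 0.291648·0.153
        = 0.441118 + 0.044622 = 0.485740
Keeping only the influenza-present terms gives 0.044622, so
  P(influenza | ¬fever, bacterial infection) = 0.044622 / 0.485740 ≈ 0.092

P(influenza | ¬fever, bacterial infection) ≈ 0.092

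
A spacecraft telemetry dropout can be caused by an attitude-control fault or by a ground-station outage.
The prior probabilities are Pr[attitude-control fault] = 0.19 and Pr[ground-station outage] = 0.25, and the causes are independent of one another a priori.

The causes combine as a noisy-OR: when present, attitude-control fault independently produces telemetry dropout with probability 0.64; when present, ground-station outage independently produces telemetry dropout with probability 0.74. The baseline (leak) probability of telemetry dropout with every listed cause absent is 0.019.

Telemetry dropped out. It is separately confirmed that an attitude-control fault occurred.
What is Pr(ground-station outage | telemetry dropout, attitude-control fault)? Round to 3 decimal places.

Pr(ground-station outage | telemetry dropout, attitude-control fault) ≈ 0.319

Under noisy-OR, P(telemetry dropout | causes) = 1 − (1−0.019)·∏(1−qᵢ) over the active causes.
P(telemetry dropout | attitude-control fault) = 0.64684·0.75 + 0.908178·0.25 = 0.485130 + 0.227045 = 0.712175
The ground-station outage-present share is 0.908178·0.25 = 0.227045.
P(ground-station outage | telemetry dropout, attitude-control fault) = 0.227045 / 0.712175 ≈ 0.319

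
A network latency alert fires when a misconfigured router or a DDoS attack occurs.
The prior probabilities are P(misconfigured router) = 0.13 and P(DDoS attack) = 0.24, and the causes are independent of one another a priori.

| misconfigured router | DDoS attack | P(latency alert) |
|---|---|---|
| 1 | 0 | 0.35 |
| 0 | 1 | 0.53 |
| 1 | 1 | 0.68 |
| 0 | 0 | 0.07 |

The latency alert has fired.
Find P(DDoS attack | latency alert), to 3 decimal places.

Weight on DDoS attack=true, given the evidence: 0.110664 + 0.021216 = 0.131880
Denominator P(latency alert): 0.07*0.87*0.76 + 0.53*0.87*0.24 + 0.35*0.13*0.76 + 0.68*0.13*0.24 = 0.212744
P(DDoS attack | latency alert) = 0.131880/0.212744 ≈ 0.620

P(DDoS attack | latency alert) ≈ 0.620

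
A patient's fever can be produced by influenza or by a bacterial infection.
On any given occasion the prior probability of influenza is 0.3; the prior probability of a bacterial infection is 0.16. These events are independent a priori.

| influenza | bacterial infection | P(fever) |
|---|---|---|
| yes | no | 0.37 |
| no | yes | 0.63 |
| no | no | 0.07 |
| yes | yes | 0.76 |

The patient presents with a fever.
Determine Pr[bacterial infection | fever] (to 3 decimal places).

Pr[bacterial infection | fever] ≈ 0.443

P(fever) = 0.07·0.7·0.84 + 0.63·0.7·0.16 + 0.37·0.3·0.84 + 0.76·0.3·0.16 = 0.041160 + 0.070560 + 0.093240 + 0.036480 = 0.241440
Of this, 0.107040 comes from 0.070560 + 0.036480 (the bacterial infection=true cases).
Hence the posterior is 0.107040/0.241440 ≈ 0.443.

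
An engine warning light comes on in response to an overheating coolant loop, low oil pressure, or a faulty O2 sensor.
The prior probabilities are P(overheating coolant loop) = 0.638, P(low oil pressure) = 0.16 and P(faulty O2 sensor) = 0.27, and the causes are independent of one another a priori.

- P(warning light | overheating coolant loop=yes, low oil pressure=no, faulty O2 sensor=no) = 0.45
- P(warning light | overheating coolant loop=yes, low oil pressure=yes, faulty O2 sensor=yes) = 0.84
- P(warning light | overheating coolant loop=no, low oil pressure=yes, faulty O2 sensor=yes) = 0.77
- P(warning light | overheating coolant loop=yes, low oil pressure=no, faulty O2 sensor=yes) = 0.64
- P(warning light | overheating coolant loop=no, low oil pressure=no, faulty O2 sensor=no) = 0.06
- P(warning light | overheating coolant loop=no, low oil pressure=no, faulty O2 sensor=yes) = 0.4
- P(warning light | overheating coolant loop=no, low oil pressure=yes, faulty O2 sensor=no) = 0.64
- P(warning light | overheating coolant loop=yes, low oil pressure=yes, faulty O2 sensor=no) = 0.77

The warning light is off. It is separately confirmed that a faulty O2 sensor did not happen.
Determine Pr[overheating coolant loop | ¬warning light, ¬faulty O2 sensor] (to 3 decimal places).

Pr[overheating coolant loop | ¬warning light, ¬faulty O2 sensor] ≈ 0.509

P(¬warning light | ¬faulty O2 sensor) = 0.94*0.362*0.84 + 0.36*0.362*0.16 + 0.55*0.638*0.84 + 0.23*0.638*0.16 = 0.285835 + 0.020851 + 0.294756 + 0.023478 = 0.624920
Of this, 0.318234 comes from 0.294756 + 0.023478 (the overheating coolant loop=true cases).
P(overheating coolant loop | ¬warning light, ¬faulty O2 sensor) = 0.318234 / 0.624920 ≈ 0.509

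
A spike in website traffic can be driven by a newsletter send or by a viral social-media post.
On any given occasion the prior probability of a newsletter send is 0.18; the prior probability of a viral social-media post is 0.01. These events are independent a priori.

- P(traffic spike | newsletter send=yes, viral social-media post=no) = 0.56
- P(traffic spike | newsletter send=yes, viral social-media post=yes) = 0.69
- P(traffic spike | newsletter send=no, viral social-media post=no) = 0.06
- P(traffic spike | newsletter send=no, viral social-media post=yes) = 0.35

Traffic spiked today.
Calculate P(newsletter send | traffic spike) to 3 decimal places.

P(newsletter send | traffic spike) ≈ 0.662

P(traffic spike) = 0.06×0.82×0.99 + 0.35×0.82×0.01 + 0.56×0.18×0.99 + 0.69×0.18×0.01 = 0.048708 + 0.002870 + 0.099792 + 0.001242 = 0.152612
The newsletter send-present share is 0.099792 + 0.001242 = 0.101034.
P(newsletter send | traffic spike) = 0.101034 / 0.152612 ≈ 0.662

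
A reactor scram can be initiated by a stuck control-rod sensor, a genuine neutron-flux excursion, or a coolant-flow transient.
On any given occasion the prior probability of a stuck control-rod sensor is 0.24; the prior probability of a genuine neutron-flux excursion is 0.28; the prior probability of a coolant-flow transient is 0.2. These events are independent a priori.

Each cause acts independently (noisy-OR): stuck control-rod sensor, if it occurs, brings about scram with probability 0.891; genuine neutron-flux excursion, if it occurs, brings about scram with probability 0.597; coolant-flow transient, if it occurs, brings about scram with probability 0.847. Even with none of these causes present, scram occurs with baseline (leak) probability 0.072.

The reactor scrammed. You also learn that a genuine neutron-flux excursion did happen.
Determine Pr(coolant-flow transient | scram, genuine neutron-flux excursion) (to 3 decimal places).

Pr(coolant-flow transient | scram, genuine neutron-flux excursion) ≈ 0.253

Under noisy-OR, P(scram | causes) = 1 − (1−0.072)·∏(1−qᵢ) over the active causes.
P(scram | genuine neutron-flux excursion) = 0.626016·0.76·0.8 + 0.94278·0.76·0.2 + 0.959236·0.24·0.8 + 0.993763·0.24·0.2 = 0.380618 + 0.143303 + 0.184173 + 0.047701 = 0.755795
Of this, 0.191004 comes from 0.143303 + 0.047701 (the coolant-flow transient=true cases).
P(coolant-flow transient | scram, genuine neutron-flux excursion) = 0.191004 / 0.755795 ≈ 0.253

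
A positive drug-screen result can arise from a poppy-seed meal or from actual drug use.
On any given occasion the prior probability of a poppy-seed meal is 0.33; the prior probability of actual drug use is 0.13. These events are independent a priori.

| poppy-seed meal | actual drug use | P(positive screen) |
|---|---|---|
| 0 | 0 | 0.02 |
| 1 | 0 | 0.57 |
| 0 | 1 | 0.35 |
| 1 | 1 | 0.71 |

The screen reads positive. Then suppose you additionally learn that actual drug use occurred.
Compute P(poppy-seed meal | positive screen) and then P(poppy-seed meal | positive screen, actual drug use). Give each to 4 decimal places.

P(poppy-seed meal | positive screen) ≈ 0.8216; P(poppy-seed meal | positive screen, actual drug use) ≈ 0.4998

Weight on poppy-seed meal=true, given the evidence: 0.163647 + 0.030459 = 0.194106
The normalizing constant is 0.02·0.67·0.87 + 0.35·0.67·0.13 + 0.57·0.33·0.87 + 0.71·0.33·0.13 = 0.236249
P(poppy-seed meal | positive screen) = 0.194106/0.236249 ≈ 0.8216

With the extra evidence:
Sum P(positive screen|·) weighted by the priors over both values of poppy-seed meal:
  P(positive screen | actual drug use) = 0.35*0.67 + 0.71*0.33
        = 0.234500 + 0.234300 = 0.468800
The terms with poppy-seed meal present sum to 0.234300, so
  P(poppy-seed meal | positive screen, actual drug use) = 0.234300 / 0.468800 ≈ 0.4998
Conditioning on actual drug use lowers the posterior on poppy-seed meal: the classic explaining-away effect in a common-effect structure.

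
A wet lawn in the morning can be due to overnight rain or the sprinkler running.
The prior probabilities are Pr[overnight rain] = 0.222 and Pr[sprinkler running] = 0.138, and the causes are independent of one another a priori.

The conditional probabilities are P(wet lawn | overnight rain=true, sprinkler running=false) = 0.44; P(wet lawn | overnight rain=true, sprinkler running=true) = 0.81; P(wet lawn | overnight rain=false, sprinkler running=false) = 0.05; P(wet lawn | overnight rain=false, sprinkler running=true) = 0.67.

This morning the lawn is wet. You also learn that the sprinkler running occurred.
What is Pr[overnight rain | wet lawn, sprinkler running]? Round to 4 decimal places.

Pr[overnight rain | wet lawn, sprinkler running] ≈ 0.2565

For the numerator, keep only overnight rain=true terms: 0.81*0.222 = 0.179820
The normalizing constant is 0.67*0.778 + 0.81*0.222 = 0.701080
P(overnight rain | wet lawn, sprinkler running) = 0.179820/0.701080 ≈ 0.2565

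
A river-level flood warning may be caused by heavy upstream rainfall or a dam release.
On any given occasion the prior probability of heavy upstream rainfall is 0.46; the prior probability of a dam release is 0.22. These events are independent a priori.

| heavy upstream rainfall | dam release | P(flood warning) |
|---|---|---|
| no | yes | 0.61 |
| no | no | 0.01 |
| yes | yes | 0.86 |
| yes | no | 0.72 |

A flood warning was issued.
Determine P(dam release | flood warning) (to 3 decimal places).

P(dam release | flood warning) ≈ 0.378

P(flood warning) = 0.01×0.54×0.78 + 0.61×0.54×0.22 + 0.72×0.46×0.78 + 0.86×0.46×0.22 = 0.004212 + 0.072468 + 0.258336 + 0.087032 = 0.422048
Restricting to configurations with dam release present: 0.072468 + 0.087032 = 0.159500.
So P(dam release | flood warning) = 0.159500/0.422048 ≈ 0.378.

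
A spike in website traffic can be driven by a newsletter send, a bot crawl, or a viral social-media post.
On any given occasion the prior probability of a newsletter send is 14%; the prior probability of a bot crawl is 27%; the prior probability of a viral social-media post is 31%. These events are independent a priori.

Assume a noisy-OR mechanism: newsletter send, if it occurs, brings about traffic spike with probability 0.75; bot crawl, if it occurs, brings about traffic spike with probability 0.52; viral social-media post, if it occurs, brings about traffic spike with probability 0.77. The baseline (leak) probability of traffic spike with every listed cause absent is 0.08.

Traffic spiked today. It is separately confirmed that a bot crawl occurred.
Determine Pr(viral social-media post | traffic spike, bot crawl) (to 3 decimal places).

Under noisy-OR, P(traffic spike | causes) = 1 − (1−0.08)·∏(1−qᵢ) over the active causes.
Enumerate the 4 (newsletter send, viral social-media post) configurations and weight by the priors:
  P(traffic spike | bot crawl) = 0.5584×0.86×0.69 + 0.898432×0.86×0.31 + 0.8896×0.14×0.69 + 0.974608×0.14×0.31
        = 0.331355 + 0.239522 + 0.085935 + 0.042298 = 0.699110
Keeping only the viral social-media post-present terms gives 0.281820, so
  P(viral social-media post | traffic spike, bot crawl) = 0.281820 / 0.699110 ≈ 0.403

Pr(viral social-media post | traffic spike, bot crawl) ≈ 0.403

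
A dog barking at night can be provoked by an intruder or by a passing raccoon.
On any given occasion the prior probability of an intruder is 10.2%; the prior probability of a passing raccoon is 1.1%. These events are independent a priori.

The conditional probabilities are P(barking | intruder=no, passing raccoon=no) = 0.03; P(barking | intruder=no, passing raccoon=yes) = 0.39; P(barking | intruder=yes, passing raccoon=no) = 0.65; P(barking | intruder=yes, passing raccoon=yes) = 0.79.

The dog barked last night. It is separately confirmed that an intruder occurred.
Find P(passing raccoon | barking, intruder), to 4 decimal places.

By total probability over both values of passing raccoon:
  P(barking | intruder) = 0.65*0.989 + 0.79*0.011
        = 0.642850 + 0.008690 = 0.651540
Keeping only the passing raccoon-present terms gives 0.008690, so
  P(passing raccoon | barking, intruder) = 0.008690 / 0.651540 ≈ 0.0133

P(passing raccoon | barking, intruder) ≈ 0.0133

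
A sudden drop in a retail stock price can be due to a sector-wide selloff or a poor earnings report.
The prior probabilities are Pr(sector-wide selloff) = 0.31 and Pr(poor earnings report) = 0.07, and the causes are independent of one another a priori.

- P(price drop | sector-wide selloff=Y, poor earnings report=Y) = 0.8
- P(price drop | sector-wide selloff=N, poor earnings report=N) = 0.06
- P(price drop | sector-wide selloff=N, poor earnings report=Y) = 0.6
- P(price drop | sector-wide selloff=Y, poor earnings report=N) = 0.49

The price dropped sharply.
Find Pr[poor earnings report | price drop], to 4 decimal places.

Pr[poor earnings report | price drop] ≈ 0.2049

Enumerate the 4 (sector-wide selloff, poor earnings report) configurations and weight by the priors:
  P(price drop) = 0.06*0.69*0.93 + 0.6*0.69*0.07 + 0.49*0.31*0.93 + 0.8*0.31*0.07
        = 0.038502 + 0.028980 + 0.141267 + 0.017360 = 0.226109
Configurations with poor earnings report contribute 0.046340, so
  P(poor earnings report | price drop) = 0.046340 / 0.226109 ≈ 0.2049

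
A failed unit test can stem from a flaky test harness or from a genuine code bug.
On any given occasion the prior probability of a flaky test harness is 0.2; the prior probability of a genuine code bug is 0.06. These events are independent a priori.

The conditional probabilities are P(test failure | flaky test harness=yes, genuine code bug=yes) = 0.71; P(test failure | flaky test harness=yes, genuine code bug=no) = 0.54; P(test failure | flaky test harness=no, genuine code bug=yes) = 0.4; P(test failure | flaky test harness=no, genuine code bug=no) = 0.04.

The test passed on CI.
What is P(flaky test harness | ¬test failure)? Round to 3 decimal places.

Weight on flaky test harness=true, given the evidence: 0.086480 + 0.003480 = 0.089960
The normalizing constant is 0.96×0.8×0.94 + 0.6×0.8×0.06 + 0.46×0.2×0.94 + 0.29×0.2×0.06 = 0.840680
Posterior = 0.089960 / 0.840680 ≈ 0.107

P(flaky test harness | ¬test failure) ≈ 0.107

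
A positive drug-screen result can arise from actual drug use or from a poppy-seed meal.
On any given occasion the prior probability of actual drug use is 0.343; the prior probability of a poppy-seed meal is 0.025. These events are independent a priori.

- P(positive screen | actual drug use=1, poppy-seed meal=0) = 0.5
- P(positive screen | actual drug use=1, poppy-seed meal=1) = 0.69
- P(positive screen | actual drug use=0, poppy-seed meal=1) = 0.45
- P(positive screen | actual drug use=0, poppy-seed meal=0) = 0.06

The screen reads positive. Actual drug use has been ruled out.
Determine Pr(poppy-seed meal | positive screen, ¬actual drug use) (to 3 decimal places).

Pr(poppy-seed meal | positive screen, ¬actual drug use) ≈ 0.161

P(positive screen | ¬actual drug use) = 0.06·0.975 + 0.45·0.025 = 0.058500 + 0.011250 = 0.069750
Restricting to configurations with poppy-seed meal present: 0.45·0.025 = 0.011250.
Hence the posterior is 0.011250/0.069750 ≈ 0.161.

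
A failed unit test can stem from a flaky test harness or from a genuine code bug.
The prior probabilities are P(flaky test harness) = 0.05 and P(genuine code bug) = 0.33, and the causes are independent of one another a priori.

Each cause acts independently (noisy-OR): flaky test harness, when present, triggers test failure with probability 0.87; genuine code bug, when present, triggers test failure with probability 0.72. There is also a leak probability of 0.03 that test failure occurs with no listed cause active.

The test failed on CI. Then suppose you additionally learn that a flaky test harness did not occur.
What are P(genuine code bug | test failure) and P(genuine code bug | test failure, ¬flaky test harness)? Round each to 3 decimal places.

P(genuine code bug | test failure) ≈ 0.835; P(genuine code bug | test failure, ¬flaky test harness) ≈ 0.923

Under noisy-OR, P(test failure | causes) = 1 − (1−0.03)·∏(1−qᵢ) over the active causes.
P(test failure) = 0.03*0.95*0.67 + 0.7284*0.95*0.33 + 0.8739*0.05*0.67 + 0.964692*0.05*0.33 = 0.019095 + 0.228353 + 0.029276 + 0.015917 = 0.292641
Of this, 0.244270 comes from 0.228353 + 0.015917 (the genuine code bug=true cases).
Hence the posterior is 0.244270/0.292641 ≈ 0.835.

With the extra evidence:
Sum P(test failure|·) weighted by the priors over both values of genuine code bug:
  P(test failure | ¬flaky test harness) = 0.03*0.67 + 0.7284*0.33
        = 0.020100 + 0.240372 = 0.260472
Configurations with genuine code bug contribute 0.240372, so
  P(genuine code bug | test failure, ¬flaky test harness) = 0.240372 / 0.260472 ≈ 0.923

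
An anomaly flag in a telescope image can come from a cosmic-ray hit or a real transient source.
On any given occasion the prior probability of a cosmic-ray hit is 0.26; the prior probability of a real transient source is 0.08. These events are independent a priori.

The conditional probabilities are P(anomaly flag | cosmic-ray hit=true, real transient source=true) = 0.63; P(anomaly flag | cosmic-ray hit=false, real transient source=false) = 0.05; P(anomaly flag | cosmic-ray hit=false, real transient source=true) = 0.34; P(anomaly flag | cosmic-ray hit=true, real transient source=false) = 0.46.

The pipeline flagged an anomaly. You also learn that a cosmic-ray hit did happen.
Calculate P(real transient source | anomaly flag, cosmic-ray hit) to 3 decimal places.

By total probability over both values of real transient source:
  P(anomaly flag | cosmic-ray hit) = 0.46·0.92 + 0.63·0.08
        = 0.423200 + 0.050400 = 0.473600
The terms with real transient source present sum to 0.050400, so
  P(real transient source | anomaly flag, cosmic-ray hit) = 0.050400 / 0.473600 ≈ 0.106

P(real transient source | anomaly flag, cosmic-ray hit) ≈ 0.106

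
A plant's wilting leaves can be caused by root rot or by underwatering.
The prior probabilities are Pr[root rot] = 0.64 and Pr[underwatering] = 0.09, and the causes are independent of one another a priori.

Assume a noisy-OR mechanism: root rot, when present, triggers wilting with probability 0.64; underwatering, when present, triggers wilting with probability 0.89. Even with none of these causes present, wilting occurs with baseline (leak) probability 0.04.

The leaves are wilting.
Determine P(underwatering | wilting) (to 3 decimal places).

Under noisy-OR, P(wilting | causes) = 1 − (1−0.04)·∏(1−qᵢ) over the active causes.
Enumerate the 4 (root rot, underwatering) configurations and weight by the priors:
  P(wilting) = 0.04×0.36×0.91 + 0.8944×0.36×0.09 + 0.6544×0.64×0.91 + 0.961984×0.64×0.09
        = 0.013104 + 0.028979 + 0.381123 + 0.055410 = 0.478616
The terms with underwatering present sum to 0.084389, so
  P(underwatering | wilting) = 0.084389 / 0.478616 ≈ 0.176

P(underwatering | wilting) ≈ 0.176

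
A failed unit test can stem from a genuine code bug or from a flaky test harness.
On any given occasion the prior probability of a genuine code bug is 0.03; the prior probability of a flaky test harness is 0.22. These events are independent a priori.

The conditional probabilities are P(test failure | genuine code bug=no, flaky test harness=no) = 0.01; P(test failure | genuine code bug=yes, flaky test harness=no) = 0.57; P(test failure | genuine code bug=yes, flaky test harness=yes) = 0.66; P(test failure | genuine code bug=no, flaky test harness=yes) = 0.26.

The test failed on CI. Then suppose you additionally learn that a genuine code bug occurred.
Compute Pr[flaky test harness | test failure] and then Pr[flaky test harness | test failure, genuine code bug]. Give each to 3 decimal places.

Enumerate the 4 (genuine code bug, flaky test harness) configurations and weight by the priors:
  P(test failure) = 0.01*0.97*0.78 + 0.26*0.97*0.22 + 0.57*0.03*0.78 + 0.66*0.03*0.22
        = 0.007566 + 0.055484 + 0.013338 + 0.004356 = 0.080744
Keeping only the flaky test harness-present terms gives 0.059840, so
  P(flaky test harness | test failure) = 0.059840 / 0.080744 ≈ 0.741

Now condition on the additional information:
Weight on flaky test harness=true, given the evidence: 0.66×0.22 = 0.145200
Normalizer over all consistent configurations: 0.57×0.78 + 0.66×0.22 = 0.589800
Posterior = 0.145200 / 0.589800 ≈ 0.246
The drop from 0.741 to 0.246 is the explaining-away (discounting) effect.

Pr[flaky test harness | test failure] ≈ 0.741; Pr[flaky test harness | test failure, genuine code bug] ≈ 0.246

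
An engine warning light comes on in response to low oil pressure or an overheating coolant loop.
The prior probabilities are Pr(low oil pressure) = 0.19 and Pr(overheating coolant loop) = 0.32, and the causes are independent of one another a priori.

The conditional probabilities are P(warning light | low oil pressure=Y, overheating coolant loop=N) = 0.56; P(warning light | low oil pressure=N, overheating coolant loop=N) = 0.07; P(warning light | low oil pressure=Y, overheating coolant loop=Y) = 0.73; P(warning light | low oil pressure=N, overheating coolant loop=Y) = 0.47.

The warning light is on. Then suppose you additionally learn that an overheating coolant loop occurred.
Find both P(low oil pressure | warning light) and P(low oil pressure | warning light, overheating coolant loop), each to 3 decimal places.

By total probability over the 4 (low oil pressure, overheating coolant loop) configurations:
  P(warning light) = 0.07×0.81×0.68 + 0.47×0.81×0.32 + 0.56×0.19×0.68 + 0.73×0.19×0.32
        = 0.038556 + 0.121824 + 0.072352 + 0.044384 = 0.277116
Keeping only the low oil pressure-present terms gives 0.116736, so
  P(low oil pressure | warning light) = 0.116736 / 0.277116 ≈ 0.421

Now condition on the additional information:
P(warning light | overheating coolant loop) = 0.47*0.81 + 0.73*0.19 = 0.380700 + 0.138700 = 0.519400
Restricting to configurations with low oil pressure present: 0.73*0.19 = 0.138700.
Hence the posterior is 0.138700/0.519400 ≈ 0.267.

P(low oil pressure | warning light) ≈ 0.421; P(low oil pressure | warning light, overheating coolant loop) ≈ 0.267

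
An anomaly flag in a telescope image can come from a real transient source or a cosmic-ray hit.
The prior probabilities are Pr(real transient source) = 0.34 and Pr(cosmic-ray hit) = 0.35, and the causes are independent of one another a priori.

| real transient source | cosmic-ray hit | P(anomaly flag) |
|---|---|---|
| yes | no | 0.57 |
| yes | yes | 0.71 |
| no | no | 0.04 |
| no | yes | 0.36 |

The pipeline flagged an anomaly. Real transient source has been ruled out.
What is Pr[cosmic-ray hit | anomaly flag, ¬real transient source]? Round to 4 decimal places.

Pr[cosmic-ray hit | anomaly flag, ¬real transient source] ≈ 0.8289

Enumerate both values of cosmic-ray hit and weight by the priors:
  P(anomaly flag | ¬real transient source) = 0.04*0.65 + 0.36*0.35
        = 0.026000 + 0.126000 = 0.152000
Keeping only the cosmic-ray hit-present terms gives 0.126000, so
  P(cosmic-ray hit | anomaly flag, ¬real transient source) = 0.126000 / 0.152000 ≈ 0.8289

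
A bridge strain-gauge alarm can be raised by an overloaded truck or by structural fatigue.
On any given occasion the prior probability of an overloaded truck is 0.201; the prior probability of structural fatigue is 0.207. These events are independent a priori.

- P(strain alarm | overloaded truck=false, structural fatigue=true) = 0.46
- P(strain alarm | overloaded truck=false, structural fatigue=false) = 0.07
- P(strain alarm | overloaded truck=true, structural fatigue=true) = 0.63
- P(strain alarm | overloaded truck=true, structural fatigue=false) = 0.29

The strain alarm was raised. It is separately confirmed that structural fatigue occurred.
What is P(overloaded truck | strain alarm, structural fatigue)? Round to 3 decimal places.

P(overloaded truck | strain alarm, structural fatigue) ≈ 0.256

P(strain alarm | structural fatigue) = 0.46·0.799 + 0.63·0.201 = 0.367540 + 0.126630 = 0.494170
The overloaded truck-present share is 0.63·0.201 = 0.126630.
So P(overloaded truck | strain alarm, structural fatigue) = 0.126630/0.494170 ≈ 0.256.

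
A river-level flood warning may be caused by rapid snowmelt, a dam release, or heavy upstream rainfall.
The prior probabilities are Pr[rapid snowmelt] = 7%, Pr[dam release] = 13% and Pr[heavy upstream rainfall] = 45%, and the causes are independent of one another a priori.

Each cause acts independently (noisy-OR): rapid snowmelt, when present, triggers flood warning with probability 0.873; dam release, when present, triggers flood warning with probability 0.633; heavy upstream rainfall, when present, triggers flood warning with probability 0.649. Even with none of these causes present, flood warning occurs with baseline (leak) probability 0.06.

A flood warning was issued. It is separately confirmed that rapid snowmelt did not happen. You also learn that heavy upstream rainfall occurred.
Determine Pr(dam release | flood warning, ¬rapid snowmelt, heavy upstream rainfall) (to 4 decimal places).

Pr(dam release | flood warning, ¬rapid snowmelt, heavy upstream rainfall) ≈ 0.1639

Under noisy-OR, P(flood warning | causes) = 1 − (1−0.06)·∏(1−qᵢ) over the active causes.
Sum P(flood warning|·) weighted by the priors over both values of dam release:
  P(flood warning | ¬rapid snowmelt, heavy upstream rainfall) = 0.67006×0.87 + 0.878912×0.13
        = 0.582952 + 0.114259 = 0.697211
Configurations with dam release contribute 0.114259, so
  P(dam release | flood warning, ¬rapid snowmelt, heavy upstream rainfall) = 0.114259 / 0.697211 ≈ 0.1639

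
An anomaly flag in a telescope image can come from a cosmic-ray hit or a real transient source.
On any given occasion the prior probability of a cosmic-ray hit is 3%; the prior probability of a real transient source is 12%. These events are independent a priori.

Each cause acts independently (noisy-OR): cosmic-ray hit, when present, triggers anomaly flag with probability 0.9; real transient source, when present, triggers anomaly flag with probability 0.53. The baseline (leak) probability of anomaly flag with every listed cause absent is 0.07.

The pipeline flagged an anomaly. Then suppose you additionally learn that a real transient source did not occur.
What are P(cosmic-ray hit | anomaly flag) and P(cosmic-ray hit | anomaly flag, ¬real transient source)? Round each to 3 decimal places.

P(cosmic-ray hit | anomaly flag) ≈ 0.179; P(cosmic-ray hit | anomaly flag, ¬real transient source) ≈ 0.286

Under noisy-OR, P(anomaly flag | causes) = 1 − (1−0.07)·∏(1−qᵢ) over the active causes.
P(anomaly flag) = 0.07*0.97*0.88 + 0.5629*0.97*0.12 + 0.907*0.03*0.88 + 0.95629*0.03*0.12 = 0.059752 + 0.065522 + 0.023945 + 0.003443 = 0.152662
The cosmic-ray hit-present share is 0.023945 + 0.003443 = 0.027388.
So P(cosmic-ray hit | anomaly flag) = 0.027388/0.152662 ≈ 0.179.

Now condition on the additional information:
P(anomaly flag | ¬real transient source) = 0.07*0.97 + 0.907*0.03 = 0.067900 + 0.027210 = 0.095110
The cosmic-ray hit-present share is 0.907*0.03 = 0.027210.
So P(cosmic-ray hit | anomaly flag, ¬real transient source) = 0.027210/0.095110 ≈ 0.286.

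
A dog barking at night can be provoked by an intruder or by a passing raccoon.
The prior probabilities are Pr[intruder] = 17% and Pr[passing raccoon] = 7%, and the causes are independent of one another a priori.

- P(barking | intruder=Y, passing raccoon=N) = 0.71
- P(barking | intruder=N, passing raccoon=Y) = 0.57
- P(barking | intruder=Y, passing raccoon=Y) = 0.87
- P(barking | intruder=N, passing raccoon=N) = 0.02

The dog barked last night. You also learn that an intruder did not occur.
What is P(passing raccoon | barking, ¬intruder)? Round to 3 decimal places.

P(passing raccoon | barking, ¬intruder) ≈ 0.682

P(barking | ¬intruder) = 0.02·0.93 + 0.57·0.07 = 0.018600 + 0.039900 = 0.058500
Of this, 0.039900 comes from 0.57·0.07 (the passing raccoon=true cases).
Hence the posterior is 0.039900/0.058500 ≈ 0.682.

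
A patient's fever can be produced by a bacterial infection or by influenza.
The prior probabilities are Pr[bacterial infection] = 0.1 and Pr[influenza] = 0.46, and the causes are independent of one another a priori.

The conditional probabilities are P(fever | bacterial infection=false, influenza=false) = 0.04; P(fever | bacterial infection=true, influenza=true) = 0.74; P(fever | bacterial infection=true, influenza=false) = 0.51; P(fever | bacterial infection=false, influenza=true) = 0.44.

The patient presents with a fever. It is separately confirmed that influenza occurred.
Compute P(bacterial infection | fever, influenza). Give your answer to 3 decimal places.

P(bacterial infection | fever, influenza) ≈ 0.157

Weight on bacterial infection=true, given the evidence: 0.74·0.1 = 0.074000
The normalizing constant is 0.44·0.9 + 0.74·0.1 = 0.470000
Posterior = 0.074000 / 0.470000 ≈ 0.157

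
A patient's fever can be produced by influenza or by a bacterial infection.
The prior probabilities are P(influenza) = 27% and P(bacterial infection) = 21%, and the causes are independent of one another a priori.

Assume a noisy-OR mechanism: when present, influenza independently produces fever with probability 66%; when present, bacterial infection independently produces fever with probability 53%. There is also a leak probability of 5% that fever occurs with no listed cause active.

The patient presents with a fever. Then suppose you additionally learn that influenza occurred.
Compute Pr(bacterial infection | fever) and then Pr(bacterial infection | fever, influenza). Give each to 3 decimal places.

Under noisy-OR, P(fever | causes) = 1 − (1−0.05)·∏(1−qᵢ) over the active causes.
Enumerate the 4 (influenza, bacterial infection) configurations and weight by the priors:
  P(fever) = 0.05×0.73×0.79 + 0.5535×0.73×0.21 + 0.677×0.27×0.79 + 0.84819×0.27×0.21
        = 0.028835 + 0.084852 + 0.144404 + 0.048092 = 0.306183
The terms with bacterial infection present sum to 0.132944, so
  P(bacterial infection | fever) = 0.132944 / 0.306183 ≈ 0.434

Now condition on the additional information:
Numerator (weight on configurations with bacterial infection): 0.84819×0.21 = 0.178120
The normalizing constant is 0.677×0.79 + 0.84819×0.21 = 0.712950
P(bacterial infection | fever, influenza) = 0.178120/0.712950 ≈ 0.250

Pr(bacterial infection | fever) ≈ 0.434; Pr(bacterial infection | fever, influenza) ≈ 0.250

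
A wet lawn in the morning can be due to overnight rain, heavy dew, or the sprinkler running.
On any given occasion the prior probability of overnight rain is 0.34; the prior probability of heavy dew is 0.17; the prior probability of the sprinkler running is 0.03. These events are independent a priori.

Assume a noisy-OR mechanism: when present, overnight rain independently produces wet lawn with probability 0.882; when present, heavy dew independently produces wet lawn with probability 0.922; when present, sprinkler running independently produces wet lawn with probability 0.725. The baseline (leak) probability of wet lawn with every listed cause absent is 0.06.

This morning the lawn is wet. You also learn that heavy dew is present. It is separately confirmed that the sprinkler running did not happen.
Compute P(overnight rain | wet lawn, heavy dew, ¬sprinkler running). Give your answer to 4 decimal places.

Under noisy-OR, P(wet lawn | causes) = 1 − (1−0.06)·∏(1−qᵢ) over the active causes.
Sum P(wet lawn|·) weighted by the priors over both values of overnight rain:
  P(wet lawn | heavy dew, ¬sprinkler running) = 0.92668*0.66 + 0.991348*0.34
        = 0.611609 + 0.337058 = 0.948667
The terms with overnight rain present sum to 0.337058, so
  P(overnight rain | wet lawn, heavy dew, ¬sprinkler running) = 0.337058 / 0.948667 ≈ 0.3553

P(overnight rain | wet lawn, heavy dew, ¬sprinkler running) ≈ 0.3553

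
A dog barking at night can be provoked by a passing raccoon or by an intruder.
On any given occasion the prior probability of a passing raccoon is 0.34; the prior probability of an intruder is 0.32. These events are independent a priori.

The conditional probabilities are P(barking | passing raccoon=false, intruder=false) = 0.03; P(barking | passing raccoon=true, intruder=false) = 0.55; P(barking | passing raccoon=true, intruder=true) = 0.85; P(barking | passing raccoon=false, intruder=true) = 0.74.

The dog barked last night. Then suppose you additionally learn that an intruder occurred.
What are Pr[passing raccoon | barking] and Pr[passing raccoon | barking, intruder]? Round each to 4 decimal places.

Enumerate the 4 (passing raccoon, intruder) configurations and weight by the priors:
  P(barking) = 0.03*0.66*0.68 + 0.74*0.66*0.32 + 0.55*0.34*0.68 + 0.85*0.34*0.32
        = 0.013464 + 0.156288 + 0.127160 + 0.092480 = 0.389392
Configurations with passing raccoon contribute 0.219640, so
  P(passing raccoon | barking) = 0.219640 / 0.389392 ≈ 0.5641

Now condition on the additional information:
P(barking | intruder) = 0.74*0.66 + 0.85*0.34 = 0.488400 + 0.289000 = 0.777400
The passing raccoon-present share is 0.85*0.34 = 0.289000.
So P(passing raccoon | barking, intruder) = 0.289000/0.777400 ≈ 0.3718.

Pr[passing raccoon | barking] ≈ 0.5641; Pr[passing raccoon | barking, intruder] ≈ 0.3718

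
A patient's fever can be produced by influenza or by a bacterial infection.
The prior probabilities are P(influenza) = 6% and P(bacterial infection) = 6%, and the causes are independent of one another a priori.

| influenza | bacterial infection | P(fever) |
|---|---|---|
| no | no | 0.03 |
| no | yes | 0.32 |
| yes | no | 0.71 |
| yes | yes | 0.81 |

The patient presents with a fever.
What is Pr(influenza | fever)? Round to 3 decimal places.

Pr(influenza | fever) ≈ 0.491

For the numerator, keep only influenza=true terms: 0.040044 + 0.002916 = 0.042960
Normalizer over all consistent configurations: 0.03×0.94×0.94 + 0.32×0.94×0.06 + 0.71×0.06×0.94 + 0.81×0.06×0.06 = 0.087516
Posterior = 0.042960 / 0.087516 ≈ 0.491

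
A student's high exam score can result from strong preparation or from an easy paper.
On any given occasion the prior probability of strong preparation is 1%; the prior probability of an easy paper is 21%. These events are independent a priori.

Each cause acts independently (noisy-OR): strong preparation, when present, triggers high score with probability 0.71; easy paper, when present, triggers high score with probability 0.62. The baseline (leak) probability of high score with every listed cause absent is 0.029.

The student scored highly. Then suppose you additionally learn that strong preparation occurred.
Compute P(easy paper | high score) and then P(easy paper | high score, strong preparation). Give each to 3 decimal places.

P(easy paper | high score) ≈ 0.824; P(easy paper | high score, strong preparation) ≈ 0.248

Under noisy-OR, P(high score | causes) = 1 − (1−0.029)·∏(1−qᵢ) over the active causes.
By total probability over the 4 (strong preparation, easy paper) configurations:
  P(high score) = 0.029×0.99×0.79 + 0.63102×0.99×0.21 + 0.71841×0.01×0.79 + 0.892996×0.01×0.21
        = 0.022681 + 0.131189 + 0.005675 + 0.001875 = 0.161420
Configurations with easy paper contribute 0.133064, so
  P(easy paper | high score) = 0.133064 / 0.161420 ≈ 0.824

Now also conditioning on strong preparation=true:
Weight on easy paper=true, given the evidence: 0.892996*0.21 = 0.187529
Denominator P(high score | strong preparation): 0.71841*0.79 + 0.892996*0.21 = 0.755073
P(easy paper | high score, strong preparation) = 0.187529/0.755073 ≈ 0.248
This is intercausal reasoning (explaining away): once strong preparation accounts for the high score, easy paper becomes less likely.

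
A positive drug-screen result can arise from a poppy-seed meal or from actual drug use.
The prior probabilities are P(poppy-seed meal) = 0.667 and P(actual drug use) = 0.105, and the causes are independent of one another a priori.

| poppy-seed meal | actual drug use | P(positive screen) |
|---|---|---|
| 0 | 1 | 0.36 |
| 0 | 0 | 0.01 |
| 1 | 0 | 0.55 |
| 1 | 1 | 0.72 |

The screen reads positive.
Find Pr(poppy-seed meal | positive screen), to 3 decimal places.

Sum P(positive screen|·) weighted by the priors over the 4 (poppy-seed meal, actual drug use) configurations:
  P(positive screen) = 0.01*0.333*0.895 + 0.36*0.333*0.105 + 0.55*0.667*0.895 + 0.72*0.667*0.105
        = 0.002980 + 0.012587 + 0.328331 + 0.050425 = 0.394323
Keeping only the poppy-seed meal-present terms gives 0.378756, so
  P(poppy-seed meal | positive screen) = 0.378756 / 0.394323 ≈ 0.961

Pr(poppy-seed meal | positive screen) ≈ 0.961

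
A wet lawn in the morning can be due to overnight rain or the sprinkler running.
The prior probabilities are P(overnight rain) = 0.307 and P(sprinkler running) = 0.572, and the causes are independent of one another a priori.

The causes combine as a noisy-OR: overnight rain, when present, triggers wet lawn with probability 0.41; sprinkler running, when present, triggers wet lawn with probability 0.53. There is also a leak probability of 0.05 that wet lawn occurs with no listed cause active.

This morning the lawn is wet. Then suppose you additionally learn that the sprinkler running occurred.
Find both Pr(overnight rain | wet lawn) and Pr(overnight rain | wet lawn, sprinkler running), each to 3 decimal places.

Pr(overnight rain | wet lawn) ≈ 0.444; Pr(overnight rain | wet lawn, sprinkler running) ≈ 0.371

Under noisy-OR, P(wet lawn | causes) = 1 − (1−0.05)·∏(1−qᵢ) over the active causes.
Enumerate the 4 (overnight rain, sprinkler running) configurations and weight by the priors:
  P(wet lawn) = 0.05*0.693*0.428 + 0.5535*0.693*0.572 + 0.4395*0.307*0.428 + 0.736565*0.307*0.572
        = 0.014830 + 0.219405 + 0.057749 + 0.129344 = 0.421328
The terms with overnight rain present sum to 0.187093, so
  P(overnight rain | wet lawn) = 0.187093 / 0.421328 ≈ 0.444

Now also conditioning on sprinkler running=true:
P(wet lawn | sprinkler running) = 0.5535*0.693 + 0.736565*0.307 = 0.383575 + 0.226125 = 0.609700
The overnight rain-present share is 0.736565*0.307 = 0.226125.
Hence the posterior is 0.226125/0.609700 ≈ 0.371.
— sprinkler running explains away the evidence for overnight rain.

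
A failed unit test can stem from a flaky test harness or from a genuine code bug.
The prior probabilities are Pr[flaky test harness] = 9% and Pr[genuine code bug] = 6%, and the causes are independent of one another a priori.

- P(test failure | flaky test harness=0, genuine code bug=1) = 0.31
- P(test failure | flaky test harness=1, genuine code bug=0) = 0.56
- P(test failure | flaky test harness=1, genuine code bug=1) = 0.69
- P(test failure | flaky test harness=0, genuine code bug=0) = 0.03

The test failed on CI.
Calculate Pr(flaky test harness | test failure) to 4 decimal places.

Pr(flaky test harness | test failure) ≈ 0.5454

Enumerate the 4 (flaky test harness, genuine code bug) configurations and weight by the priors:
  P(test failure) = 0.03×0.91×0.94 + 0.31×0.91×0.06 + 0.56×0.09×0.94 + 0.69×0.09×0.06
        = 0.025662 + 0.016926 + 0.047376 + 0.003726 = 0.093690
Configurations with flaky test harness contribute 0.051102, so
  P(flaky test harness | test failure) = 0.051102 / 0.093690 ≈ 0.5454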